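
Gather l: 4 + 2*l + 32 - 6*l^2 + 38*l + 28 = -6*l^2 + 40*l + 64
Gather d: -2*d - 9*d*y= d*(-9*y - 2)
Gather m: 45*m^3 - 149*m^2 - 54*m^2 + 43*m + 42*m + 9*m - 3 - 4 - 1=45*m^3 - 203*m^2 + 94*m - 8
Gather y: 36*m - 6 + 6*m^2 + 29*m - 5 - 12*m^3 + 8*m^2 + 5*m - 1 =-12*m^3 + 14*m^2 + 70*m - 12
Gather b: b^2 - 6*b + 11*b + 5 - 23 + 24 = b^2 + 5*b + 6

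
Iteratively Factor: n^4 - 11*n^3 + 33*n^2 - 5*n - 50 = (n - 5)*(n^3 - 6*n^2 + 3*n + 10) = (n - 5)^2*(n^2 - n - 2) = (n - 5)^2*(n + 1)*(n - 2)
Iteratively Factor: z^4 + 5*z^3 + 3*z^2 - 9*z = (z + 3)*(z^3 + 2*z^2 - 3*z) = (z + 3)^2*(z^2 - z) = z*(z + 3)^2*(z - 1)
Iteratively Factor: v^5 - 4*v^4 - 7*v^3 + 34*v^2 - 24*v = (v - 2)*(v^4 - 2*v^3 - 11*v^2 + 12*v) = (v - 4)*(v - 2)*(v^3 + 2*v^2 - 3*v) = (v - 4)*(v - 2)*(v + 3)*(v^2 - v) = (v - 4)*(v - 2)*(v - 1)*(v + 3)*(v)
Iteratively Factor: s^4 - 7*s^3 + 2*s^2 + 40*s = (s + 2)*(s^3 - 9*s^2 + 20*s) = s*(s + 2)*(s^2 - 9*s + 20) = s*(s - 5)*(s + 2)*(s - 4)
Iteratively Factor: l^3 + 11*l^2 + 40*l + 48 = (l + 3)*(l^2 + 8*l + 16) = (l + 3)*(l + 4)*(l + 4)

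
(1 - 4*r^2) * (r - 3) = -4*r^3 + 12*r^2 + r - 3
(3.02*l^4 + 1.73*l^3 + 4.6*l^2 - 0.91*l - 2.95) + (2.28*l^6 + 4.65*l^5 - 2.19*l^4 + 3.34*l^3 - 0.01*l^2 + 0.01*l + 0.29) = 2.28*l^6 + 4.65*l^5 + 0.83*l^4 + 5.07*l^3 + 4.59*l^2 - 0.9*l - 2.66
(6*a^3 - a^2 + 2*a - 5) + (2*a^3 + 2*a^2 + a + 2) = 8*a^3 + a^2 + 3*a - 3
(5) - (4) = 1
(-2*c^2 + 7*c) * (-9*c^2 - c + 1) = 18*c^4 - 61*c^3 - 9*c^2 + 7*c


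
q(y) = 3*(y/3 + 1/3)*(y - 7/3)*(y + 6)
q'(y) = 3*(y/3 + 1/3)*(y - 7/3) + 3*(y/3 + 1/3)*(y + 6) + (y - 7/3)*(y + 6) = 3*y^2 + 28*y/3 - 31/3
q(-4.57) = 35.24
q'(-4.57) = 9.67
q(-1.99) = 17.16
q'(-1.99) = -17.03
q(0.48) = -17.77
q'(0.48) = -5.16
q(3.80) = 68.99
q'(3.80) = 68.45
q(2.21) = -3.25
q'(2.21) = 24.95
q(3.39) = 43.56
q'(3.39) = 55.78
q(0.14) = -15.35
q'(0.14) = -8.97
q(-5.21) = 25.09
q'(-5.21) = 22.47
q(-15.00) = -2184.00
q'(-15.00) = 524.67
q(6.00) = 308.00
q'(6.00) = 153.67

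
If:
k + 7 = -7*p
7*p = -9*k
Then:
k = 7/8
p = -9/8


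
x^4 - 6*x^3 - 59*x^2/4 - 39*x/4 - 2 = (x - 8)*(x + 1/2)^2*(x + 1)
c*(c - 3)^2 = c^3 - 6*c^2 + 9*c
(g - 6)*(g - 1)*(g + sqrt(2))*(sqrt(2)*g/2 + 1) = sqrt(2)*g^4/2 - 7*sqrt(2)*g^3/2 + 2*g^3 - 14*g^2 + 4*sqrt(2)*g^2 - 7*sqrt(2)*g + 12*g + 6*sqrt(2)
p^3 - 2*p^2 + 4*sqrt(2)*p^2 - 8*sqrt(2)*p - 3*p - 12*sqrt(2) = (p - 3)*(p + 1)*(p + 4*sqrt(2))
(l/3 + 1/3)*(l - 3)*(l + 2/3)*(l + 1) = l^4/3 - l^3/9 - 17*l^2/9 - 19*l/9 - 2/3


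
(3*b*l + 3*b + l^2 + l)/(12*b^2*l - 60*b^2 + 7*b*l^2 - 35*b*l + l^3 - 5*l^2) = (l + 1)/(4*b*l - 20*b + l^2 - 5*l)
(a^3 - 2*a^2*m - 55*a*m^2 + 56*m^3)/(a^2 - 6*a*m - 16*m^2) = (a^2 + 6*a*m - 7*m^2)/(a + 2*m)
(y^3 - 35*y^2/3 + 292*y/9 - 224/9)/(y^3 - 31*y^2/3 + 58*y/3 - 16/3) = (9*y^2 - 33*y + 28)/(3*(3*y^2 - 7*y + 2))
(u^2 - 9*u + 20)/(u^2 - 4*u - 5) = (u - 4)/(u + 1)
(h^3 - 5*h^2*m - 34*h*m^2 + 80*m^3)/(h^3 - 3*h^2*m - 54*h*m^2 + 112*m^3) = (h + 5*m)/(h + 7*m)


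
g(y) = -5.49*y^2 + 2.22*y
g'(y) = 2.22 - 10.98*y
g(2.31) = -24.17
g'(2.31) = -23.14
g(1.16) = -4.81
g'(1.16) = -10.52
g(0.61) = -0.69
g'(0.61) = -4.48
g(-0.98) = -7.45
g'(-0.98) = 12.98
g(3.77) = -69.66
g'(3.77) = -39.17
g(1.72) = -12.42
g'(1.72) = -16.67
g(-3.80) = -87.71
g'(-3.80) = 43.94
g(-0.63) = -3.58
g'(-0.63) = 9.14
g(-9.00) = -464.67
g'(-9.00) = 101.04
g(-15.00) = -1268.55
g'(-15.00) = 166.92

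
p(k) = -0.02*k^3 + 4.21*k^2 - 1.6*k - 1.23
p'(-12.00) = -111.28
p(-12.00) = 658.77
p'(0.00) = -1.60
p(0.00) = -1.23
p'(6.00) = 46.76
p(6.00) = 136.41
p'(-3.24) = -29.51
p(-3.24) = 48.83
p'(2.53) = 19.32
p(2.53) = 21.35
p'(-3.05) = -27.84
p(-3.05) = 43.38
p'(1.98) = 14.84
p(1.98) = 11.95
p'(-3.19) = -29.07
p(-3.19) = 47.36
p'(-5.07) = -45.83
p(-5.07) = 117.71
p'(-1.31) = -12.73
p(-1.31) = 8.14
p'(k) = -0.06*k^2 + 8.42*k - 1.6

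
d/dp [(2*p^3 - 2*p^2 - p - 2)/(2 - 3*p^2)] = (-6*p^4 + 9*p^2 - 20*p - 2)/(9*p^4 - 12*p^2 + 4)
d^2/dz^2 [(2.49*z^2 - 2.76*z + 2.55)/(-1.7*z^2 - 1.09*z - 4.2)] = (7.105427357601e-15*z^4 + 25.18074*z^3 + 62.4546*z^2 - 146.5893*z - 82.76307)/(4.913*z^6 + 9.4503*z^5 + 42.47331*z^4 + 47.990629*z^3 + 104.93406*z^2 + 57.6828*z + 74.088)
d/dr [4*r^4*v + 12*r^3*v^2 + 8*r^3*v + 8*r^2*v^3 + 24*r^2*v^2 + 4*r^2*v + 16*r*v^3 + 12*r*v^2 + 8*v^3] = 4*v*(4*r^3 + 9*r^2*v + 6*r^2 + 4*r*v^2 + 12*r*v + 2*r + 4*v^2 + 3*v)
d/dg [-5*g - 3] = -5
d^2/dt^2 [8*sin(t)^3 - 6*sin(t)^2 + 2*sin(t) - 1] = -8*sin(t) + 18*sin(3*t) - 12*cos(2*t)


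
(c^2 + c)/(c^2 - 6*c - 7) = c/(c - 7)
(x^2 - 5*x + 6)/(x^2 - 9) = (x - 2)/(x + 3)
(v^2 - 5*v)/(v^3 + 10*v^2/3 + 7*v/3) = 3*(v - 5)/(3*v^2 + 10*v + 7)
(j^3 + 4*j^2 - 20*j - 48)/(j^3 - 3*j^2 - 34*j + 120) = (j + 2)/(j - 5)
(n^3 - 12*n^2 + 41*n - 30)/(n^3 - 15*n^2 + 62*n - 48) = (n - 5)/(n - 8)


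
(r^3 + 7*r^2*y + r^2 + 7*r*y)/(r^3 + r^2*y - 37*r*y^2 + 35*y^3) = r*(r + 1)/(r^2 - 6*r*y + 5*y^2)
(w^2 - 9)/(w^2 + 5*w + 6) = (w - 3)/(w + 2)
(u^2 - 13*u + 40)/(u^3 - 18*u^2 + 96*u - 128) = (u - 5)/(u^2 - 10*u + 16)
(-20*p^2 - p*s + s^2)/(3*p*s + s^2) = (-20*p^2 - p*s + s^2)/(s*(3*p + s))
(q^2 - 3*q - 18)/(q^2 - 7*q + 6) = (q + 3)/(q - 1)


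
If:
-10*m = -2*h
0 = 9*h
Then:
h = 0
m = 0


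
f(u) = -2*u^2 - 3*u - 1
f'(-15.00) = 57.00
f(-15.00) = -406.00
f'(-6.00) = 21.00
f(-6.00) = -55.00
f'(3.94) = -18.76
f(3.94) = -43.87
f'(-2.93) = 8.72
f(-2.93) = -9.38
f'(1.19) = -7.76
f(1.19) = -7.40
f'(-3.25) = 10.00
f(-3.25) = -12.38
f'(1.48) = -8.92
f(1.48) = -9.82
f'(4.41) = -20.64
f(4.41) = -53.13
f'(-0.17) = -2.32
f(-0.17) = -0.55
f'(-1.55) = 3.20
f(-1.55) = -1.16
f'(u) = -4*u - 3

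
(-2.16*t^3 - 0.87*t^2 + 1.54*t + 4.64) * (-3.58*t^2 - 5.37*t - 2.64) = 7.7328*t^5 + 14.7138*t^4 + 4.8611*t^3 - 22.5842*t^2 - 28.9824*t - 12.2496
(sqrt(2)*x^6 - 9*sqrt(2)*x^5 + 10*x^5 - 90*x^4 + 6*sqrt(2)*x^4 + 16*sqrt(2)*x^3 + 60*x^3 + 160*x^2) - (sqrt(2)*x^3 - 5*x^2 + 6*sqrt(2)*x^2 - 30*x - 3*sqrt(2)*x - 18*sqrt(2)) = sqrt(2)*x^6 - 9*sqrt(2)*x^5 + 10*x^5 - 90*x^4 + 6*sqrt(2)*x^4 + 15*sqrt(2)*x^3 + 60*x^3 - 6*sqrt(2)*x^2 + 165*x^2 + 3*sqrt(2)*x + 30*x + 18*sqrt(2)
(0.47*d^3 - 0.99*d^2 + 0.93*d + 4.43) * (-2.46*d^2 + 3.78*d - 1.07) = -1.1562*d^5 + 4.212*d^4 - 6.5329*d^3 - 6.3231*d^2 + 15.7503*d - 4.7401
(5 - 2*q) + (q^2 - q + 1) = q^2 - 3*q + 6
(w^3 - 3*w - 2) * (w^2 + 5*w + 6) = w^5 + 5*w^4 + 3*w^3 - 17*w^2 - 28*w - 12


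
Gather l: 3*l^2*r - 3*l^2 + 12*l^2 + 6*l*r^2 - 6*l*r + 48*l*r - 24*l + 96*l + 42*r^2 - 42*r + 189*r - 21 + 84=l^2*(3*r + 9) + l*(6*r^2 + 42*r + 72) + 42*r^2 + 147*r + 63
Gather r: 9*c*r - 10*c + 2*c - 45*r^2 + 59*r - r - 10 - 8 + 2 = -8*c - 45*r^2 + r*(9*c + 58) - 16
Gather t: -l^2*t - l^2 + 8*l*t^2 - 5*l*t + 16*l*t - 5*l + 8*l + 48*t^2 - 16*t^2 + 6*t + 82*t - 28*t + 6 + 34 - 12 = -l^2 + 3*l + t^2*(8*l + 32) + t*(-l^2 + 11*l + 60) + 28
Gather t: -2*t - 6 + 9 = 3 - 2*t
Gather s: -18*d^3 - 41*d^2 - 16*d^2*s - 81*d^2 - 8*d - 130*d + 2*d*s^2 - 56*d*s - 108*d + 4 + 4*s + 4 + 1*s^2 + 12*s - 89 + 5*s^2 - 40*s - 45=-18*d^3 - 122*d^2 - 246*d + s^2*(2*d + 6) + s*(-16*d^2 - 56*d - 24) - 126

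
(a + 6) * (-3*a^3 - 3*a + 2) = -3*a^4 - 18*a^3 - 3*a^2 - 16*a + 12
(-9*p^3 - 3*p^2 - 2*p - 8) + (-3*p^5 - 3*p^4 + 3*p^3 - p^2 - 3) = -3*p^5 - 3*p^4 - 6*p^3 - 4*p^2 - 2*p - 11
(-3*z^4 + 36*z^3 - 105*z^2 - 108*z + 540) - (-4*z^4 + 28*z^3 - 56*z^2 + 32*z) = z^4 + 8*z^3 - 49*z^2 - 140*z + 540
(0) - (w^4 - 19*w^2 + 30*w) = -w^4 + 19*w^2 - 30*w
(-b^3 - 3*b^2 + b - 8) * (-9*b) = 9*b^4 + 27*b^3 - 9*b^2 + 72*b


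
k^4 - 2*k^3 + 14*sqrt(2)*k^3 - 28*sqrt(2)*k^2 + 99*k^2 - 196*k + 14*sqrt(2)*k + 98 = (k - 1)^2*(k + 7*sqrt(2))^2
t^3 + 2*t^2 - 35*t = t*(t - 5)*(t + 7)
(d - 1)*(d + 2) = d^2 + d - 2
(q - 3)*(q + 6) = q^2 + 3*q - 18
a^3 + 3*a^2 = a^2*(a + 3)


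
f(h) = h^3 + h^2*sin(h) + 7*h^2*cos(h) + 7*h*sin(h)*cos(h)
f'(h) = -7*h^2*sin(h) + h^2*cos(h) + 3*h^2 - 7*h*sin(h)^2 + 2*h*sin(h) + 7*h*cos(h)^2 + 14*h*cos(h) + 7*sin(h)*cos(h)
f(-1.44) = -1.85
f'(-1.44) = 29.94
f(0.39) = 2.06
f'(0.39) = 9.94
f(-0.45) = 2.33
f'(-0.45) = -8.57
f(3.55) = -32.17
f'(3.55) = 32.41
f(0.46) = 2.80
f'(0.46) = 11.08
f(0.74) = 6.18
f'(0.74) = 12.07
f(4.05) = -3.37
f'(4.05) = 84.89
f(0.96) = 8.50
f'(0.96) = 8.28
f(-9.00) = -1302.65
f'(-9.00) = 486.12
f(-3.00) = -93.57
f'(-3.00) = 50.22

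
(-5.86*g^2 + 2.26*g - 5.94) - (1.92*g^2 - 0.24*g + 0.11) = -7.78*g^2 + 2.5*g - 6.05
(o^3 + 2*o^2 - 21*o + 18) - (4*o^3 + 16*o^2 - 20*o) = -3*o^3 - 14*o^2 - o + 18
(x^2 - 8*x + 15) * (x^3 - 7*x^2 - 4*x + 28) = x^5 - 15*x^4 + 67*x^3 - 45*x^2 - 284*x + 420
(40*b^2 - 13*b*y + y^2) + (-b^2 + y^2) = 39*b^2 - 13*b*y + 2*y^2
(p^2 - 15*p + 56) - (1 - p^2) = 2*p^2 - 15*p + 55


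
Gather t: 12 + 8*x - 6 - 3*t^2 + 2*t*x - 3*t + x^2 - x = -3*t^2 + t*(2*x - 3) + x^2 + 7*x + 6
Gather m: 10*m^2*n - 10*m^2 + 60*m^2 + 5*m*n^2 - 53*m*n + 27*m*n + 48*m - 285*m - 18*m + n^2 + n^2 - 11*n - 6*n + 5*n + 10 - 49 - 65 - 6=m^2*(10*n + 50) + m*(5*n^2 - 26*n - 255) + 2*n^2 - 12*n - 110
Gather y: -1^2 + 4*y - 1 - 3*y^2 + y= -3*y^2 + 5*y - 2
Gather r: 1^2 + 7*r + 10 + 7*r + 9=14*r + 20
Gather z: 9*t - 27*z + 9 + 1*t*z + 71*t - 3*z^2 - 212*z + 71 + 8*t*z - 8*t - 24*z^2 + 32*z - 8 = 72*t - 27*z^2 + z*(9*t - 207) + 72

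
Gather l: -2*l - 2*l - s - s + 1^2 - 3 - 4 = -4*l - 2*s - 6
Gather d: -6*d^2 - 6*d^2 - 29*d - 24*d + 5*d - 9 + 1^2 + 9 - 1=-12*d^2 - 48*d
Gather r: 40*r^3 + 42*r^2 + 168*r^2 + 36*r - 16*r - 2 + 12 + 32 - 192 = 40*r^3 + 210*r^2 + 20*r - 150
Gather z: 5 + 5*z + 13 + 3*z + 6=8*z + 24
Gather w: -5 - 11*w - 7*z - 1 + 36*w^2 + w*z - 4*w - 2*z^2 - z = 36*w^2 + w*(z - 15) - 2*z^2 - 8*z - 6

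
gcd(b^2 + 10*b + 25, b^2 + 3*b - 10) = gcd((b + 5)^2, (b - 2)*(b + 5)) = b + 5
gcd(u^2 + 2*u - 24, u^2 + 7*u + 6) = u + 6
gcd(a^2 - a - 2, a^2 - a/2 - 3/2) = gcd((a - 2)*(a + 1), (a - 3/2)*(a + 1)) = a + 1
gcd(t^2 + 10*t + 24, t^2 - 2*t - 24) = t + 4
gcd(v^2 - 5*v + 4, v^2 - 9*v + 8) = v - 1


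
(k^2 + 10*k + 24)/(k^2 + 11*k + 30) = (k + 4)/(k + 5)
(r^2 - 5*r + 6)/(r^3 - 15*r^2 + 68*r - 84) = (r - 3)/(r^2 - 13*r + 42)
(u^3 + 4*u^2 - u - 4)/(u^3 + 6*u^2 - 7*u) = (u^2 + 5*u + 4)/(u*(u + 7))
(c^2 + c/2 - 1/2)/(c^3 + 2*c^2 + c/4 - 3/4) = 2/(2*c + 3)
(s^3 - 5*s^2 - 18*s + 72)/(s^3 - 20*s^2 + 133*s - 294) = (s^2 + s - 12)/(s^2 - 14*s + 49)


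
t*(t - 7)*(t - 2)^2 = t^4 - 11*t^3 + 32*t^2 - 28*t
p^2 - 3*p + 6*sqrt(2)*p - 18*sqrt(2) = (p - 3)*(p + 6*sqrt(2))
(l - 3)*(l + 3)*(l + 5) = l^3 + 5*l^2 - 9*l - 45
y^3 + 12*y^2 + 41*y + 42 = (y + 2)*(y + 3)*(y + 7)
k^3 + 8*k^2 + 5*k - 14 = (k - 1)*(k + 2)*(k + 7)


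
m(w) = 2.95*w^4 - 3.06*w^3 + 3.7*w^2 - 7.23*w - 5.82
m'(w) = 11.8*w^3 - 9.18*w^2 + 7.4*w - 7.23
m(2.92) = 142.89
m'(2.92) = 229.89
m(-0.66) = 2.00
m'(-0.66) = -19.51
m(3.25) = 233.84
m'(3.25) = 324.93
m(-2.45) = 185.39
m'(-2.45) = -254.00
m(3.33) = 260.88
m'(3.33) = 351.34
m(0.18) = -7.02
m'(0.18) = -6.13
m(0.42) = -8.34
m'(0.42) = -4.87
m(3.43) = 297.75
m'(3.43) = 386.32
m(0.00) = -5.82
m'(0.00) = -7.23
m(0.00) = -5.82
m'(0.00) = -7.23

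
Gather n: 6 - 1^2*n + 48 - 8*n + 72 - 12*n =126 - 21*n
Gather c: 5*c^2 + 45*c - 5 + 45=5*c^2 + 45*c + 40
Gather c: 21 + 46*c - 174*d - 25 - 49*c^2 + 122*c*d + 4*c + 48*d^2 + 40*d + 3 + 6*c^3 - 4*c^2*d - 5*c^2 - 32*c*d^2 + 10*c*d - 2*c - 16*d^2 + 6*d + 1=6*c^3 + c^2*(-4*d - 54) + c*(-32*d^2 + 132*d + 48) + 32*d^2 - 128*d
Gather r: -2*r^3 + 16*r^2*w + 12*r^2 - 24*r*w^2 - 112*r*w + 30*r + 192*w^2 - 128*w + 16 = -2*r^3 + r^2*(16*w + 12) + r*(-24*w^2 - 112*w + 30) + 192*w^2 - 128*w + 16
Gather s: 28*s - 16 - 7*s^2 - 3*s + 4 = -7*s^2 + 25*s - 12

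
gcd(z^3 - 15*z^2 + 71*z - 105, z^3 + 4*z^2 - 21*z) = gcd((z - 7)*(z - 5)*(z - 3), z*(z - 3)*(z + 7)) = z - 3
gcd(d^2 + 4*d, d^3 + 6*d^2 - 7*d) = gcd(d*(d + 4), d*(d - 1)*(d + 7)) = d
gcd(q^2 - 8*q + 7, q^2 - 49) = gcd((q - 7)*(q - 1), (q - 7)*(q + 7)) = q - 7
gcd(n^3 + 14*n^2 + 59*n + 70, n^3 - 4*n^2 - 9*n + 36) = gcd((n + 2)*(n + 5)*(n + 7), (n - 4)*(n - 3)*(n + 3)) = 1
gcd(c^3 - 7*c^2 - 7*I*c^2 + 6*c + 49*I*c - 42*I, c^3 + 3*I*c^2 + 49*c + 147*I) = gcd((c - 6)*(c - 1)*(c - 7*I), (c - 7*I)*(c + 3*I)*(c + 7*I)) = c - 7*I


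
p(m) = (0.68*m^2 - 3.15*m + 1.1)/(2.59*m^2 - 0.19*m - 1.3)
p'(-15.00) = 0.01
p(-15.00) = 0.34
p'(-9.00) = 0.02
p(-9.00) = 0.40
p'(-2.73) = 0.25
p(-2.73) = 0.80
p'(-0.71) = 691.42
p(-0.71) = 26.18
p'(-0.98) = 10.25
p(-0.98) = 3.52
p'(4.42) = 0.05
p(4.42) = 0.01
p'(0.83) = 34.12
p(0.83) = -3.20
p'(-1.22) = 3.27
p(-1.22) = 2.14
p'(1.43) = 0.72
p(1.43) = -0.54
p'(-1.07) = 6.15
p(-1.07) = 2.81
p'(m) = (0.19 - 5.18*m)*(0.68*m^2 - 3.15*m + 1.1)/(2.59*m^2 - 0.19*m - 1.3)^2 + (1.36*m - 3.15)/(2.59*m^2 - 0.19*m - 1.3)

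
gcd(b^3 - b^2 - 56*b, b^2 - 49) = b + 7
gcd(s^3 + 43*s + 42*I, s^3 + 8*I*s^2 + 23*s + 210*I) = s + 6*I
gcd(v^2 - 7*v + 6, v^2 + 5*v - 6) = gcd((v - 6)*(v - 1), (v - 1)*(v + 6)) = v - 1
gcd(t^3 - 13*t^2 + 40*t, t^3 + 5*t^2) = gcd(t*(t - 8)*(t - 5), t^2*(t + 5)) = t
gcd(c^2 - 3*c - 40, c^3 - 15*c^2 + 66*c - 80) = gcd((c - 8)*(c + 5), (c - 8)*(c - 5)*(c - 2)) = c - 8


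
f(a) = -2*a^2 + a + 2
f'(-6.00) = 25.00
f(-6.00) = -76.00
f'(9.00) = -35.00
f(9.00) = -151.00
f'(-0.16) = 1.64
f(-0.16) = 1.79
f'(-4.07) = 17.28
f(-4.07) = -35.20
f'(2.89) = -10.56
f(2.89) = -11.81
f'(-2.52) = 11.08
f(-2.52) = -13.22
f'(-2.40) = 10.60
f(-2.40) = -11.92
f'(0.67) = -1.68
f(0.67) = 1.77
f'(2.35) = -8.40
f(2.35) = -6.70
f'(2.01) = -7.04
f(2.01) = -4.07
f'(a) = 1 - 4*a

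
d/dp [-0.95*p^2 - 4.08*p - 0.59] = -1.9*p - 4.08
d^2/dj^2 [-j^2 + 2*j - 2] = -2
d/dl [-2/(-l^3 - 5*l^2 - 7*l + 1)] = 2*(-3*l^2 - 10*l - 7)/(l^3 + 5*l^2 + 7*l - 1)^2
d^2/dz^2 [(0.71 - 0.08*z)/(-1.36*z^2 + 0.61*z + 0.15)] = ((2.0288 - 0.6528*z)*(-1.36*z^2 + 0.61*z + 0.15) - (0.08*z - 0.71)*(2.72*z - 0.61)*(5.44*z - 1.22))/(-1.36*z^2 + 0.61*z + 0.15)^3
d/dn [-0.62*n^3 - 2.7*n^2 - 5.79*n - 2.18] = -1.86*n^2 - 5.4*n - 5.79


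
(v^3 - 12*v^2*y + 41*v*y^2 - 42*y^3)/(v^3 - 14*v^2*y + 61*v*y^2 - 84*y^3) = (-v + 2*y)/(-v + 4*y)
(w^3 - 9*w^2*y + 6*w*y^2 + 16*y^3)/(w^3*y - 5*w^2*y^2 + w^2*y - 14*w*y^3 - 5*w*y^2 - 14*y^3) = (-w^3 + 9*w^2*y - 6*w*y^2 - 16*y^3)/(y*(-w^3 + 5*w^2*y - w^2 + 14*w*y^2 + 5*w*y + 14*y^2))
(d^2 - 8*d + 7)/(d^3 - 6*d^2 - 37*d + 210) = (d - 1)/(d^2 + d - 30)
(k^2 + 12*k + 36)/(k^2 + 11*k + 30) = (k + 6)/(k + 5)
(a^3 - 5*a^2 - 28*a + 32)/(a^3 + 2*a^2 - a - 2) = (a^2 - 4*a - 32)/(a^2 + 3*a + 2)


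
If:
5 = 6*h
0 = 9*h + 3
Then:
No Solution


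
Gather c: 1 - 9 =-8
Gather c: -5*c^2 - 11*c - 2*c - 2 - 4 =-5*c^2 - 13*c - 6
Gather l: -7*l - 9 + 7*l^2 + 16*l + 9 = 7*l^2 + 9*l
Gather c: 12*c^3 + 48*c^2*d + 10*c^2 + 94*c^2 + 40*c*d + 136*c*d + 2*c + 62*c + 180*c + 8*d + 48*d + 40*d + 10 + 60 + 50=12*c^3 + c^2*(48*d + 104) + c*(176*d + 244) + 96*d + 120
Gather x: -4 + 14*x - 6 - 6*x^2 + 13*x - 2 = -6*x^2 + 27*x - 12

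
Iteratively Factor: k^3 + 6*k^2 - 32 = (k + 4)*(k^2 + 2*k - 8) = (k - 2)*(k + 4)*(k + 4)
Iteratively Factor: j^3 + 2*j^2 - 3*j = (j)*(j^2 + 2*j - 3) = j*(j - 1)*(j + 3)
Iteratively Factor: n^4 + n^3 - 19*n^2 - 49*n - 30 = (n + 2)*(n^3 - n^2 - 17*n - 15) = (n + 1)*(n + 2)*(n^2 - 2*n - 15) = (n - 5)*(n + 1)*(n + 2)*(n + 3)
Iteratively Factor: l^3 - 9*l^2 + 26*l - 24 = (l - 3)*(l^2 - 6*l + 8) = (l - 3)*(l - 2)*(l - 4)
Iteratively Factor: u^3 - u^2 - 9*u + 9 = (u - 3)*(u^2 + 2*u - 3) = (u - 3)*(u + 3)*(u - 1)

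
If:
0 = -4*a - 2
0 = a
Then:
No Solution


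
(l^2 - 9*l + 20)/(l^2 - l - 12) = (l - 5)/(l + 3)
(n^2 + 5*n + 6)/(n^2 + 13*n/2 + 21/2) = 2*(n + 2)/(2*n + 7)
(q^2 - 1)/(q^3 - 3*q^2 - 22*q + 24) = (q + 1)/(q^2 - 2*q - 24)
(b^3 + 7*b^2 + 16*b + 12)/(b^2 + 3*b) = b + 4 + 4/b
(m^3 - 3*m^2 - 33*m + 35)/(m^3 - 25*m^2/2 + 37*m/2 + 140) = 2*(m^2 + 4*m - 5)/(2*m^2 - 11*m - 40)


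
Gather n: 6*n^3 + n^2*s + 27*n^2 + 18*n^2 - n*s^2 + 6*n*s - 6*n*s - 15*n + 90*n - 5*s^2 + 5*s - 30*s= 6*n^3 + n^2*(s + 45) + n*(75 - s^2) - 5*s^2 - 25*s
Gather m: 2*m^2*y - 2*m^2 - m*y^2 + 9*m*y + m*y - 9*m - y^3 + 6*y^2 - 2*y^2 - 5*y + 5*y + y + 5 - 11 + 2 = m^2*(2*y - 2) + m*(-y^2 + 10*y - 9) - y^3 + 4*y^2 + y - 4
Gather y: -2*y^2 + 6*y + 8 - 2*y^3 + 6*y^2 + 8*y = -2*y^3 + 4*y^2 + 14*y + 8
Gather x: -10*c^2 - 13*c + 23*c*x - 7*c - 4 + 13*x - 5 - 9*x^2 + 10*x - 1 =-10*c^2 - 20*c - 9*x^2 + x*(23*c + 23) - 10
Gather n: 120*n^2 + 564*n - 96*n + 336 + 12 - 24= 120*n^2 + 468*n + 324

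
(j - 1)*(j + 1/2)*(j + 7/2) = j^3 + 3*j^2 - 9*j/4 - 7/4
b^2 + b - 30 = (b - 5)*(b + 6)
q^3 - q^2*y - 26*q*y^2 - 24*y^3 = (q - 6*y)*(q + y)*(q + 4*y)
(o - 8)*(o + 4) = o^2 - 4*o - 32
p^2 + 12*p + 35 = (p + 5)*(p + 7)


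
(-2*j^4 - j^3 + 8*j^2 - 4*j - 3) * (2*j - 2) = -4*j^5 + 2*j^4 + 18*j^3 - 24*j^2 + 2*j + 6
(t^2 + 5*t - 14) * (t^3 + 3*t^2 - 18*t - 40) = t^5 + 8*t^4 - 17*t^3 - 172*t^2 + 52*t + 560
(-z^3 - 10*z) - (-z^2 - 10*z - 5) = -z^3 + z^2 + 5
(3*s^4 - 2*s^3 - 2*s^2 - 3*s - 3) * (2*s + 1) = 6*s^5 - s^4 - 6*s^3 - 8*s^2 - 9*s - 3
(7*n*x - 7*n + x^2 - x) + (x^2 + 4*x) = 7*n*x - 7*n + 2*x^2 + 3*x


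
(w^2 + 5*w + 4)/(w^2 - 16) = (w + 1)/(w - 4)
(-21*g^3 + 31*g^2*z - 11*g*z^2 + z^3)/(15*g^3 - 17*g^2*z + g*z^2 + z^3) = (-7*g + z)/(5*g + z)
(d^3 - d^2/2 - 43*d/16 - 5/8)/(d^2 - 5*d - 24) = (-16*d^3 + 8*d^2 + 43*d + 10)/(16*(-d^2 + 5*d + 24))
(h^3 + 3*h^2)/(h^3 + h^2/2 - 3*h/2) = 2*h*(h + 3)/(2*h^2 + h - 3)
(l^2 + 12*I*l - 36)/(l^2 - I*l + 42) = (l + 6*I)/(l - 7*I)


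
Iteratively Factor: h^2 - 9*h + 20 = (h - 4)*(h - 5)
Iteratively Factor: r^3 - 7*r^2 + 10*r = (r - 5)*(r^2 - 2*r) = r*(r - 5)*(r - 2)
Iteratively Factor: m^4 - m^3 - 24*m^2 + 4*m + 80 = (m + 2)*(m^3 - 3*m^2 - 18*m + 40) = (m - 5)*(m + 2)*(m^2 + 2*m - 8) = (m - 5)*(m + 2)*(m + 4)*(m - 2)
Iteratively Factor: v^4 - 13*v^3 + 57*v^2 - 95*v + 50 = (v - 5)*(v^3 - 8*v^2 + 17*v - 10) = (v - 5)*(v - 1)*(v^2 - 7*v + 10) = (v - 5)^2*(v - 1)*(v - 2)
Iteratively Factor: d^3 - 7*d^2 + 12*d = (d)*(d^2 - 7*d + 12) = d*(d - 3)*(d - 4)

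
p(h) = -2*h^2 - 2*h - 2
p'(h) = -4*h - 2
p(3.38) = -31.61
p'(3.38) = -15.52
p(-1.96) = -5.76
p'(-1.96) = 5.84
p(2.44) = -18.79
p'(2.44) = -11.76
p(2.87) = -24.21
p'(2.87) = -13.48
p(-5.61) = -53.72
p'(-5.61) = 20.44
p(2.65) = -21.34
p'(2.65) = -12.60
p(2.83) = -23.68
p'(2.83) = -13.32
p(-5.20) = -45.68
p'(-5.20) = 18.80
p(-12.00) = -266.00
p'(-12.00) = 46.00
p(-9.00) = -146.00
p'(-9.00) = 34.00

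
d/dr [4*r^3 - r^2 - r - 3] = 12*r^2 - 2*r - 1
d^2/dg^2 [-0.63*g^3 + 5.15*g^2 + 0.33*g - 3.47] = 10.3 - 3.78*g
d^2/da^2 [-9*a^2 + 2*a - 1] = -18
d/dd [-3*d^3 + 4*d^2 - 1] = d*(8 - 9*d)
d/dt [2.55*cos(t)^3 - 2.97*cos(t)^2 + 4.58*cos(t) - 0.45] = (-7.65*cos(t)^2 + 5.94*cos(t) - 4.58)*sin(t)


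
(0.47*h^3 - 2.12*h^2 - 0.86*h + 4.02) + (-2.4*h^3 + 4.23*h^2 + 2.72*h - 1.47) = -1.93*h^3 + 2.11*h^2 + 1.86*h + 2.55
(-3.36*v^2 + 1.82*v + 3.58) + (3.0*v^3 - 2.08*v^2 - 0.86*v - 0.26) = 3.0*v^3 - 5.44*v^2 + 0.96*v + 3.32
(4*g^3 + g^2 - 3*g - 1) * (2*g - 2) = 8*g^4 - 6*g^3 - 8*g^2 + 4*g + 2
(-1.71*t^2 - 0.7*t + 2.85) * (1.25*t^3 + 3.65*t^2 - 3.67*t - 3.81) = -2.1375*t^5 - 7.1165*t^4 + 7.2832*t^3 + 19.4866*t^2 - 7.7925*t - 10.8585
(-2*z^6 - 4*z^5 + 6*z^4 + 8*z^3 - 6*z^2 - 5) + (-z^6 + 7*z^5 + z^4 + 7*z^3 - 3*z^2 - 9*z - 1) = -3*z^6 + 3*z^5 + 7*z^4 + 15*z^3 - 9*z^2 - 9*z - 6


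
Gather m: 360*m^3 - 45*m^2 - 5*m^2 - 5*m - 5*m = 360*m^3 - 50*m^2 - 10*m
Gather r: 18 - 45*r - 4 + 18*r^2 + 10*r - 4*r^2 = 14*r^2 - 35*r + 14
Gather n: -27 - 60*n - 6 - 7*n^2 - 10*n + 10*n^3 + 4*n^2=10*n^3 - 3*n^2 - 70*n - 33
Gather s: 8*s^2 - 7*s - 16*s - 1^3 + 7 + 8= 8*s^2 - 23*s + 14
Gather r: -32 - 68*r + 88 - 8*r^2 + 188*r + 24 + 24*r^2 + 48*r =16*r^2 + 168*r + 80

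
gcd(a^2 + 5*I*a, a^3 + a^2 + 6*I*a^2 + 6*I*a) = a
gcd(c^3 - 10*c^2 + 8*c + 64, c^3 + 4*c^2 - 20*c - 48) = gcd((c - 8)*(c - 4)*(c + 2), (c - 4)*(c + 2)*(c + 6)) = c^2 - 2*c - 8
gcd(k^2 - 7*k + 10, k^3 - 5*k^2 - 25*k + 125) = k - 5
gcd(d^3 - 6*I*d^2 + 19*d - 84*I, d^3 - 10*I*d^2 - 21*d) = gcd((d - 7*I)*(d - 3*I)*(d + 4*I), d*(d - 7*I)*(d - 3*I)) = d^2 - 10*I*d - 21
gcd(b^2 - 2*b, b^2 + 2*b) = b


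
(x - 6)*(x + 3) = x^2 - 3*x - 18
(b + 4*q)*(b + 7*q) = b^2 + 11*b*q + 28*q^2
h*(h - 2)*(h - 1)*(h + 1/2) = h^4 - 5*h^3/2 + h^2/2 + h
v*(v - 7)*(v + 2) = v^3 - 5*v^2 - 14*v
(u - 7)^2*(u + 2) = u^3 - 12*u^2 + 21*u + 98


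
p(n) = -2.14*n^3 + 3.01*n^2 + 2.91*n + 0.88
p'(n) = -6.42*n^2 + 6.02*n + 2.91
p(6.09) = -353.12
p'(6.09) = -198.53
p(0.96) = 4.55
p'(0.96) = 2.77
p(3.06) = -23.35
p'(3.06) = -38.78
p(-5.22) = 372.09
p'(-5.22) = -203.45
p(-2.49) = 45.33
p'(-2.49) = -51.88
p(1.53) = 4.71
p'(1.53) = -2.91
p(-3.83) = 154.12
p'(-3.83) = -114.32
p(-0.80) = 1.57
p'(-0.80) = -6.01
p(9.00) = -1289.18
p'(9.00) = -462.93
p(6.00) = -335.54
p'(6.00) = -192.09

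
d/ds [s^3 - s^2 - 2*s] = 3*s^2 - 2*s - 2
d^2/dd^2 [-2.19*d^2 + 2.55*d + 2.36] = -4.38000000000000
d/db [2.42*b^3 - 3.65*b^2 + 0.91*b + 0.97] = 7.26*b^2 - 7.3*b + 0.91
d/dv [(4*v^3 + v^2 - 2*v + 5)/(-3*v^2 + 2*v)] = 2*(-6*v^4 + 8*v^3 - 2*v^2 + 15*v - 5)/(v^2*(9*v^2 - 12*v + 4))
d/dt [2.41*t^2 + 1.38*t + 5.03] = 4.82*t + 1.38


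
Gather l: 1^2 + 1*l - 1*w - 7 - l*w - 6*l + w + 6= l*(-w - 5)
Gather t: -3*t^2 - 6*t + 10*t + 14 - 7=-3*t^2 + 4*t + 7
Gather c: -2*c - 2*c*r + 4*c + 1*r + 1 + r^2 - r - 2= c*(2 - 2*r) + r^2 - 1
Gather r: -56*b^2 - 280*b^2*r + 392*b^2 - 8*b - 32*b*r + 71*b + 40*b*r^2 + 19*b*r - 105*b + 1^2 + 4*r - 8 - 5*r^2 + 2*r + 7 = 336*b^2 - 42*b + r^2*(40*b - 5) + r*(-280*b^2 - 13*b + 6)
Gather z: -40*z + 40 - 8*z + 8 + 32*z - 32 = 16 - 16*z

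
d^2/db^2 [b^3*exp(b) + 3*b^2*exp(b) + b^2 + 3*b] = b^3*exp(b) + 9*b^2*exp(b) + 18*b*exp(b) + 6*exp(b) + 2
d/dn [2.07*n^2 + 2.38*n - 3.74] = 4.14*n + 2.38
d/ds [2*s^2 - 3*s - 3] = 4*s - 3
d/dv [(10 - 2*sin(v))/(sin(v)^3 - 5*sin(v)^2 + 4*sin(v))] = 4*(sin(v)^3 - 10*sin(v)^2 + 25*sin(v) - 10)*cos(v)/((sin(v) - 4)^2*(sin(v) - 1)^2*sin(v)^2)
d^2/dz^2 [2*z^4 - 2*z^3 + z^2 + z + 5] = 24*z^2 - 12*z + 2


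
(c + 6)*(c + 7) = c^2 + 13*c + 42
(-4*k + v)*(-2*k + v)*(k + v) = 8*k^3 + 2*k^2*v - 5*k*v^2 + v^3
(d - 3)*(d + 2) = d^2 - d - 6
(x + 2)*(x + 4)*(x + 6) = x^3 + 12*x^2 + 44*x + 48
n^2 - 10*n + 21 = (n - 7)*(n - 3)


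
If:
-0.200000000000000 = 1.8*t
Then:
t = -0.11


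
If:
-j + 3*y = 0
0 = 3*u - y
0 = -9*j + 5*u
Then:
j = 0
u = 0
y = 0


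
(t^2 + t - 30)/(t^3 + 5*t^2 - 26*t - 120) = 1/(t + 4)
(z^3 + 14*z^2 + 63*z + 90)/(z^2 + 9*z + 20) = (z^2 + 9*z + 18)/(z + 4)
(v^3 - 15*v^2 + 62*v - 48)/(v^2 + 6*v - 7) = (v^2 - 14*v + 48)/(v + 7)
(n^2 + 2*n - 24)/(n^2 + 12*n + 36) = (n - 4)/(n + 6)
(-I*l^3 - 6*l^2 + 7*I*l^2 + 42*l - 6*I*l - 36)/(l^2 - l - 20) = (-I*l^3 + l^2*(-6 + 7*I) + 6*l*(7 - I) - 36)/(l^2 - l - 20)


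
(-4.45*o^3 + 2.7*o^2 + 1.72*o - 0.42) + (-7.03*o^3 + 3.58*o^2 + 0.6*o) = -11.48*o^3 + 6.28*o^2 + 2.32*o - 0.42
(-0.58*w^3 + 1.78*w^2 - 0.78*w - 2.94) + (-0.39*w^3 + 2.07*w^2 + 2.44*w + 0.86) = -0.97*w^3 + 3.85*w^2 + 1.66*w - 2.08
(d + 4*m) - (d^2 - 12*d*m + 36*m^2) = -d^2 + 12*d*m + d - 36*m^2 + 4*m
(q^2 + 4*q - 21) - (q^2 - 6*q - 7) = 10*q - 14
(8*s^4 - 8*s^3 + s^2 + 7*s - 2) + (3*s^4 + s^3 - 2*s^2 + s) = 11*s^4 - 7*s^3 - s^2 + 8*s - 2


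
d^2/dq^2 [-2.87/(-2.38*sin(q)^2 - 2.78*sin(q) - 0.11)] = (-65.027312*sin(q)^4 - 56.967204*sin(q)^3 + 78.365924*sin(q)^2 + 114.812054*sin(q) + 42.858284)/(2.38*sin(q)^2 + 2.78*sin(q) + 0.11)^3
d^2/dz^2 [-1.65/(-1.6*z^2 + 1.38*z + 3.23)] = (8.448*z^2 - 7.2864*z - 1.65*(3.2*z - 1.38)*(6.4*z - 2.76) - 17.0544)/(-1.6*z^2 + 1.38*z + 3.23)^3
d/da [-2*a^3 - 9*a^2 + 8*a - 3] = -6*a^2 - 18*a + 8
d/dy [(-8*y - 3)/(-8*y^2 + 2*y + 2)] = (32*y^2 - 8*y - (8*y - 1)*(8*y + 3) - 8)/(2*(-4*y^2 + y + 1)^2)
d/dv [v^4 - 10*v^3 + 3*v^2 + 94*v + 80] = 4*v^3 - 30*v^2 + 6*v + 94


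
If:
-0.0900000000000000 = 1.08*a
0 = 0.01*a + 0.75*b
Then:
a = -0.08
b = 0.00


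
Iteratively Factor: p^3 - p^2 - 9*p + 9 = (p - 1)*(p^2 - 9) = (p - 3)*(p - 1)*(p + 3)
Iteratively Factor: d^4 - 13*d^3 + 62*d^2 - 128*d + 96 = (d - 4)*(d^3 - 9*d^2 + 26*d - 24) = (d - 4)^2*(d^2 - 5*d + 6) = (d - 4)^2*(d - 2)*(d - 3)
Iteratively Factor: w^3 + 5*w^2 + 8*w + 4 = (w + 2)*(w^2 + 3*w + 2) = (w + 2)^2*(w + 1)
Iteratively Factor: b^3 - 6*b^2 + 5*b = (b - 1)*(b^2 - 5*b) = (b - 5)*(b - 1)*(b)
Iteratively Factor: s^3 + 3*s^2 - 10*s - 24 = (s - 3)*(s^2 + 6*s + 8) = (s - 3)*(s + 4)*(s + 2)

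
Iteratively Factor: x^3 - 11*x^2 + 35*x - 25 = (x - 5)*(x^2 - 6*x + 5) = (x - 5)*(x - 1)*(x - 5)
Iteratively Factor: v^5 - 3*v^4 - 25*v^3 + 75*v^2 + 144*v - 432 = (v + 4)*(v^4 - 7*v^3 + 3*v^2 + 63*v - 108) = (v - 4)*(v + 4)*(v^3 - 3*v^2 - 9*v + 27) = (v - 4)*(v - 3)*(v + 4)*(v^2 - 9) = (v - 4)*(v - 3)^2*(v + 4)*(v + 3)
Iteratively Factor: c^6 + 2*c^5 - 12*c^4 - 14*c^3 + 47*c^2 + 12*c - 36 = (c - 2)*(c^5 + 4*c^4 - 4*c^3 - 22*c^2 + 3*c + 18) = (c - 2)^2*(c^4 + 6*c^3 + 8*c^2 - 6*c - 9) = (c - 2)^2*(c + 1)*(c^3 + 5*c^2 + 3*c - 9) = (c - 2)^2*(c - 1)*(c + 1)*(c^2 + 6*c + 9) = (c - 2)^2*(c - 1)*(c + 1)*(c + 3)*(c + 3)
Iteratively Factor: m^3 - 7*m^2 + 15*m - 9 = (m - 3)*(m^2 - 4*m + 3) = (m - 3)^2*(m - 1)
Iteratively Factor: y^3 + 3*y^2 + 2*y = (y + 1)*(y^2 + 2*y) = (y + 1)*(y + 2)*(y)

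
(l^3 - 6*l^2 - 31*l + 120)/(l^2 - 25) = (l^2 - 11*l + 24)/(l - 5)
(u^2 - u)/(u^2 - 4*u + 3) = u/(u - 3)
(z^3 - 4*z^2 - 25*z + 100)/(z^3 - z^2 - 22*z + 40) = (z - 5)/(z - 2)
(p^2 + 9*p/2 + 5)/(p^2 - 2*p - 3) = (p^2 + 9*p/2 + 5)/(p^2 - 2*p - 3)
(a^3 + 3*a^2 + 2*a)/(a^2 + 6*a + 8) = a*(a + 1)/(a + 4)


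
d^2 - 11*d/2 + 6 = (d - 4)*(d - 3/2)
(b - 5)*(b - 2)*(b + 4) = b^3 - 3*b^2 - 18*b + 40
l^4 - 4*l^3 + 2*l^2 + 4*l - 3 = (l - 3)*(l - 1)^2*(l + 1)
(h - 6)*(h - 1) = h^2 - 7*h + 6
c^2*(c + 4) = c^3 + 4*c^2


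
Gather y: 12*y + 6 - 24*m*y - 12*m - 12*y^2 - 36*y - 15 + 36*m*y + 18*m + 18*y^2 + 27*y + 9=6*m + 6*y^2 + y*(12*m + 3)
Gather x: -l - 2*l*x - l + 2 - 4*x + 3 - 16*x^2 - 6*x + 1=-2*l - 16*x^2 + x*(-2*l - 10) + 6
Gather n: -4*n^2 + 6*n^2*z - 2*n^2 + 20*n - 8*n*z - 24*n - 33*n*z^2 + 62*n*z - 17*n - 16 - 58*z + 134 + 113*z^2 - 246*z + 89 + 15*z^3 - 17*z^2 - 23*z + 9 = n^2*(6*z - 6) + n*(-33*z^2 + 54*z - 21) + 15*z^3 + 96*z^2 - 327*z + 216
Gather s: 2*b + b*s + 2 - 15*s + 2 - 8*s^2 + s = 2*b - 8*s^2 + s*(b - 14) + 4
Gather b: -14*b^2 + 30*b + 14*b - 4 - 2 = -14*b^2 + 44*b - 6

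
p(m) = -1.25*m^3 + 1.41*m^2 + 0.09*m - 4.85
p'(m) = -3.75*m^2 + 2.82*m + 0.09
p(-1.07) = -1.80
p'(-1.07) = -7.22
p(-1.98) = 10.20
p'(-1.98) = -20.20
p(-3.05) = 43.46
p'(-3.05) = -43.40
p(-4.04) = 100.22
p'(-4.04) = -72.51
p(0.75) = -4.52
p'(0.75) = 0.10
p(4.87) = -115.35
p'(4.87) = -75.11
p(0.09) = -4.83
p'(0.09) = 0.31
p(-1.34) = 0.57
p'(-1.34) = -10.42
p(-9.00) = 1019.80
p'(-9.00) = -329.04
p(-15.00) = 4529.80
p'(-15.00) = -885.96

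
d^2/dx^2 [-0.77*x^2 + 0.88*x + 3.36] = -1.54000000000000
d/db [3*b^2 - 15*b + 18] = 6*b - 15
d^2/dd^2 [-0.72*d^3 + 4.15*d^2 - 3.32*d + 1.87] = 8.3 - 4.32*d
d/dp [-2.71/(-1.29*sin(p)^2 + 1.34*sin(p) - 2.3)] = (3.6314 - 6.9918*sin(p))*cos(p)/(1.29*sin(p)^2 - 1.34*sin(p) + 2.3)^2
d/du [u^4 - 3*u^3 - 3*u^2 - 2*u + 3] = 4*u^3 - 9*u^2 - 6*u - 2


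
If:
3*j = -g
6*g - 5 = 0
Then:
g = 5/6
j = -5/18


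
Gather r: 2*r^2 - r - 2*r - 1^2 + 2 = 2*r^2 - 3*r + 1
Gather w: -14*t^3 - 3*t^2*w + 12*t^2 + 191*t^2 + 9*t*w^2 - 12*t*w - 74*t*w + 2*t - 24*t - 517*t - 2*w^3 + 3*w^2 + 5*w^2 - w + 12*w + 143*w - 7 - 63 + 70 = -14*t^3 + 203*t^2 - 539*t - 2*w^3 + w^2*(9*t + 8) + w*(-3*t^2 - 86*t + 154)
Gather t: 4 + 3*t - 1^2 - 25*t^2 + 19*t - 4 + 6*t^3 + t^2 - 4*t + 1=6*t^3 - 24*t^2 + 18*t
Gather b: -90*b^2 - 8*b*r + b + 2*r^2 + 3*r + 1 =-90*b^2 + b*(1 - 8*r) + 2*r^2 + 3*r + 1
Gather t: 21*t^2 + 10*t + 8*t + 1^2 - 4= 21*t^2 + 18*t - 3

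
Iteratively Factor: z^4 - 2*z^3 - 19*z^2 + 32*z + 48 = (z - 4)*(z^3 + 2*z^2 - 11*z - 12) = (z - 4)*(z - 3)*(z^2 + 5*z + 4) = (z - 4)*(z - 3)*(z + 4)*(z + 1)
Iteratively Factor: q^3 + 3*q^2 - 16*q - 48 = (q - 4)*(q^2 + 7*q + 12) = (q - 4)*(q + 4)*(q + 3)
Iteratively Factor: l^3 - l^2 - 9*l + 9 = (l - 3)*(l^2 + 2*l - 3) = (l - 3)*(l - 1)*(l + 3)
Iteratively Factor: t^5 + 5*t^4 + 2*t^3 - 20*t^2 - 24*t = (t - 2)*(t^4 + 7*t^3 + 16*t^2 + 12*t) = (t - 2)*(t + 3)*(t^3 + 4*t^2 + 4*t) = (t - 2)*(t + 2)*(t + 3)*(t^2 + 2*t) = t*(t - 2)*(t + 2)*(t + 3)*(t + 2)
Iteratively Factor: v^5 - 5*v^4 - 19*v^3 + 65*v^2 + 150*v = (v + 2)*(v^4 - 7*v^3 - 5*v^2 + 75*v) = (v - 5)*(v + 2)*(v^3 - 2*v^2 - 15*v) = (v - 5)*(v + 2)*(v + 3)*(v^2 - 5*v) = v*(v - 5)*(v + 2)*(v + 3)*(v - 5)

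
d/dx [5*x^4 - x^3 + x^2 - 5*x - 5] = 20*x^3 - 3*x^2 + 2*x - 5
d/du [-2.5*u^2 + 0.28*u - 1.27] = 0.28 - 5.0*u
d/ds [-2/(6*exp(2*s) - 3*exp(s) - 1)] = (24*exp(s) - 6)*exp(s)/(-6*exp(2*s) + 3*exp(s) + 1)^2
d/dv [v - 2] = 1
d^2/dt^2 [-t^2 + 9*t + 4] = -2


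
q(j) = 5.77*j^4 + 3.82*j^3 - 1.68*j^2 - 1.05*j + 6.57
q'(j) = 23.08*j^3 + 11.46*j^2 - 3.36*j - 1.05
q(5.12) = 4434.98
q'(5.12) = 3379.91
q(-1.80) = 41.31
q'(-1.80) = -92.47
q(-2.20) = 95.24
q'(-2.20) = -183.95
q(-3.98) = 1191.10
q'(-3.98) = -1261.22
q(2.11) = 147.13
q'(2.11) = 259.69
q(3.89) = 1523.14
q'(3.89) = 1517.87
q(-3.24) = 498.26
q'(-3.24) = -654.86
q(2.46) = 262.00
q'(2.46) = 403.63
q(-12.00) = 112823.01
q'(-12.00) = -38192.73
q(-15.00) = 278858.07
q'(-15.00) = -75267.15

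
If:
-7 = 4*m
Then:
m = -7/4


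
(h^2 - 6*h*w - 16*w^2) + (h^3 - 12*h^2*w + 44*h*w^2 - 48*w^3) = h^3 - 12*h^2*w + h^2 + 44*h*w^2 - 6*h*w - 48*w^3 - 16*w^2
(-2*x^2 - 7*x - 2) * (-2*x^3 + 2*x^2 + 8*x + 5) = 4*x^5 + 10*x^4 - 26*x^3 - 70*x^2 - 51*x - 10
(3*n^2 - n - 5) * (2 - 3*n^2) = -9*n^4 + 3*n^3 + 21*n^2 - 2*n - 10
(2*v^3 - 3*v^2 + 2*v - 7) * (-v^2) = -2*v^5 + 3*v^4 - 2*v^3 + 7*v^2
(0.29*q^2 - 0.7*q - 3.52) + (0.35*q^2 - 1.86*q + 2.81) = 0.64*q^2 - 2.56*q - 0.71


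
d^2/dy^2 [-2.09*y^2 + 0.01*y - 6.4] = -4.18000000000000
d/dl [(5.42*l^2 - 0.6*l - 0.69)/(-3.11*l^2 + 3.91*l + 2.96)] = (19.3262*l^2 + 27.7946*l + 0.9219)/(9.6721*l^4 - 24.3202*l^3 - 3.1231*l^2 + 23.1472*l + 8.7616)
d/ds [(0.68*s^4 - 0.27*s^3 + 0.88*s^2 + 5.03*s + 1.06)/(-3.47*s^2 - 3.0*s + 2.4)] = (-4.7192*s^5 - 5.1831*s^4 + 8.148*s^3 + 12.8701*s^2 + 11.5804*s + 15.252)/(12.0409*s^4 + 20.82*s^3 - 7.656*s^2 - 14.4*s + 5.76)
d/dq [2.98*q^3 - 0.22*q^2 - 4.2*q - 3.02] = 8.94*q^2 - 0.44*q - 4.2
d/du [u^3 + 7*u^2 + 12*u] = 3*u^2 + 14*u + 12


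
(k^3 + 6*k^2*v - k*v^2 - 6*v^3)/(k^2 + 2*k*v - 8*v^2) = (k^3 + 6*k^2*v - k*v^2 - 6*v^3)/(k^2 + 2*k*v - 8*v^2)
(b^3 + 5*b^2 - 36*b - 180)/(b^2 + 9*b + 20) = (b^2 - 36)/(b + 4)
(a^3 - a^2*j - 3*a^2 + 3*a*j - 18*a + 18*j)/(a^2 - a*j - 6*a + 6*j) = a + 3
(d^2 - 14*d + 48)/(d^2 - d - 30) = (d - 8)/(d + 5)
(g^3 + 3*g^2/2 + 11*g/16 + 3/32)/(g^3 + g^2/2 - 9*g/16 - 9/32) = (4*g + 1)/(4*g - 3)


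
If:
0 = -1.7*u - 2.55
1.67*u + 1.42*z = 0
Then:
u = -1.50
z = 1.76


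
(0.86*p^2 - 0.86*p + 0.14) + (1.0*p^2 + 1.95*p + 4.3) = 1.86*p^2 + 1.09*p + 4.44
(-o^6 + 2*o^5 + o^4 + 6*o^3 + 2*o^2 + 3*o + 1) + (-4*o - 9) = -o^6 + 2*o^5 + o^4 + 6*o^3 + 2*o^2 - o - 8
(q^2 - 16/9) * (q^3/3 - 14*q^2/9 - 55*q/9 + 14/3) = q^5/3 - 14*q^4/9 - 181*q^3/27 + 602*q^2/81 + 880*q/81 - 224/27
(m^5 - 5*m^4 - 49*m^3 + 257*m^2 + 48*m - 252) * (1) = m^5 - 5*m^4 - 49*m^3 + 257*m^2 + 48*m - 252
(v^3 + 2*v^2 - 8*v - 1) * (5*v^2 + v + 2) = 5*v^5 + 11*v^4 - 36*v^3 - 9*v^2 - 17*v - 2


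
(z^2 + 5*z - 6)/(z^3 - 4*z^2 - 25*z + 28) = (z + 6)/(z^2 - 3*z - 28)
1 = 1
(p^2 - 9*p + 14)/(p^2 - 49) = (p - 2)/(p + 7)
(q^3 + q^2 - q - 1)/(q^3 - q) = (q + 1)/q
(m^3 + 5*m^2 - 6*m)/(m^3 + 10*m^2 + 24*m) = (m - 1)/(m + 4)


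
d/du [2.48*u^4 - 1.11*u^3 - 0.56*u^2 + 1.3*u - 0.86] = 9.92*u^3 - 3.33*u^2 - 1.12*u + 1.3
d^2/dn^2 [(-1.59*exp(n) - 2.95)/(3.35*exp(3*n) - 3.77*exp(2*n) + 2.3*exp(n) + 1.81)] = (-71.3751*exp(6*n) - 237.71466*exp(5*n) + 436.232564*exp(4*n) - 101.626065*exp(3*n) + 172.626177*exp(2*n) - 89.50599*exp(n) + 7.071851)*exp(n)/(37.595375*exp(9*n) - 126.926475*exp(8*n) + 220.274895*exp(7*n) - 166.931558*exp(6*n) + 14.07714*exp(5*n) + 101.022447*exp(4*n) - 49.075255*exp(3*n) - 8.32799100000001*exp(2*n) + 22.60509*exp(n) + 5.929741)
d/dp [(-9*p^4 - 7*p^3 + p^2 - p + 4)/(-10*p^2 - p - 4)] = (180*p^5 + 97*p^4 + 158*p^3 + 73*p^2 + 72*p + 8)/(100*p^4 + 20*p^3 + 81*p^2 + 8*p + 16)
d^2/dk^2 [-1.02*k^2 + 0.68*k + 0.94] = -2.04000000000000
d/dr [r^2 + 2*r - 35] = 2*r + 2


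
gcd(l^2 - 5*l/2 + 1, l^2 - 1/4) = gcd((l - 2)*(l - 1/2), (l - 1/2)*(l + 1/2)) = l - 1/2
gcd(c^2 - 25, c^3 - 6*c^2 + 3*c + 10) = c - 5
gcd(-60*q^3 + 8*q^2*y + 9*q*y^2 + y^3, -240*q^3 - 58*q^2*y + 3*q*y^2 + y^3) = 30*q^2 + 11*q*y + y^2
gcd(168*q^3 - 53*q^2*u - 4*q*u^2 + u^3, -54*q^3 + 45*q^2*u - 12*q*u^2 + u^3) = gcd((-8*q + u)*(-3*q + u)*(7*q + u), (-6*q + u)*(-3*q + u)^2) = 3*q - u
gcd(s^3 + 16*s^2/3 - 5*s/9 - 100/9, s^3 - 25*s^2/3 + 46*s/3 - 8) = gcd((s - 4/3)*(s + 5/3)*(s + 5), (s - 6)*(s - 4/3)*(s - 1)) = s - 4/3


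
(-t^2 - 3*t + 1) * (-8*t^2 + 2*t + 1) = 8*t^4 + 22*t^3 - 15*t^2 - t + 1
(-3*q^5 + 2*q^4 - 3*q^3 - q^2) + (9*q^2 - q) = -3*q^5 + 2*q^4 - 3*q^3 + 8*q^2 - q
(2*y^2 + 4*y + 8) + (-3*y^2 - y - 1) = -y^2 + 3*y + 7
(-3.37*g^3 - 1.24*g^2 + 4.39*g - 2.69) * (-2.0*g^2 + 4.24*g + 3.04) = 6.74*g^5 - 11.8088*g^4 - 24.2824*g^3 + 20.224*g^2 + 1.94*g - 8.1776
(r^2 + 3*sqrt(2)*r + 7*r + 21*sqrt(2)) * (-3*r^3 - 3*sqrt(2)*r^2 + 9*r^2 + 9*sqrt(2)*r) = -3*r^5 - 12*sqrt(2)*r^4 - 12*r^4 - 48*sqrt(2)*r^3 + 45*r^3 - 72*r^2 + 252*sqrt(2)*r^2 + 378*r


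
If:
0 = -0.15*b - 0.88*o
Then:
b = -5.86666666666667*o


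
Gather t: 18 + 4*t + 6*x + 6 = 4*t + 6*x + 24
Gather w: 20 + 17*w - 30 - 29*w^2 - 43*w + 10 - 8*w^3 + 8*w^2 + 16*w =-8*w^3 - 21*w^2 - 10*w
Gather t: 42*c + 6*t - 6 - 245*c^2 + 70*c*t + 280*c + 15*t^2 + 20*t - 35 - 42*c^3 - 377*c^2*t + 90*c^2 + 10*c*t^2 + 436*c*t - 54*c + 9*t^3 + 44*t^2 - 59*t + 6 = -42*c^3 - 155*c^2 + 268*c + 9*t^3 + t^2*(10*c + 59) + t*(-377*c^2 + 506*c - 33) - 35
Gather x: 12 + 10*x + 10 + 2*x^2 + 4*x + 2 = 2*x^2 + 14*x + 24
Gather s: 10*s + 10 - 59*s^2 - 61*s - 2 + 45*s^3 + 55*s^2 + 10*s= 45*s^3 - 4*s^2 - 41*s + 8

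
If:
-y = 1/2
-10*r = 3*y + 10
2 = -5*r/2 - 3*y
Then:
No Solution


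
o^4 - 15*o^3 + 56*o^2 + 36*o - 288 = (o - 8)*(o - 6)*(o - 3)*(o + 2)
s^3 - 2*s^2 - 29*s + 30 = (s - 6)*(s - 1)*(s + 5)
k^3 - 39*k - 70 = (k - 7)*(k + 2)*(k + 5)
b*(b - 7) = b^2 - 7*b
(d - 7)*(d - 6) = d^2 - 13*d + 42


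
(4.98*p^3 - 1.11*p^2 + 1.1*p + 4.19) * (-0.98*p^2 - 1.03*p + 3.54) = -4.8804*p^5 - 4.0416*p^4 + 17.6945*p^3 - 9.1686*p^2 - 0.4217*p + 14.8326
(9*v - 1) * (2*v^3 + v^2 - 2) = 18*v^4 + 7*v^3 - v^2 - 18*v + 2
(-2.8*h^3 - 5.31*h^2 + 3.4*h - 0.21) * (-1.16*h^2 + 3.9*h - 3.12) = 3.248*h^5 - 4.7604*h^4 - 15.917*h^3 + 30.0708*h^2 - 11.427*h + 0.6552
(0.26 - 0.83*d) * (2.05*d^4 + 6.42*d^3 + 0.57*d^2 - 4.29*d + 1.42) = -1.7015*d^5 - 4.7956*d^4 + 1.1961*d^3 + 3.7089*d^2 - 2.294*d + 0.3692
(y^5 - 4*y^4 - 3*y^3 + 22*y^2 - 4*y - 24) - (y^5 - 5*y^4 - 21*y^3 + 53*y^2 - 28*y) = y^4 + 18*y^3 - 31*y^2 + 24*y - 24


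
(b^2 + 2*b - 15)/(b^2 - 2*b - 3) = (b + 5)/(b + 1)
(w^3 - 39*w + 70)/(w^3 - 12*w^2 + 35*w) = (w^2 + 5*w - 14)/(w*(w - 7))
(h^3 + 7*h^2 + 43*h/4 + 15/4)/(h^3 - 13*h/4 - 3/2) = (h + 5)/(h - 2)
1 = 1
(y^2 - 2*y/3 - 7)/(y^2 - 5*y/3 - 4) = (3*y + 7)/(3*y + 4)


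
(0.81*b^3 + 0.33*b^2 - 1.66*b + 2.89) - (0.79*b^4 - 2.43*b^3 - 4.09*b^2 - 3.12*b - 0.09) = -0.79*b^4 + 3.24*b^3 + 4.42*b^2 + 1.46*b + 2.98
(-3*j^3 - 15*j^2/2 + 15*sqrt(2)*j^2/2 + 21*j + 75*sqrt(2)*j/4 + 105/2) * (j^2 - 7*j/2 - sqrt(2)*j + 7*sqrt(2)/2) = -3*j^5 + 3*j^4 + 21*sqrt(2)*j^4/2 - 21*sqrt(2)*j^3/2 + 129*j^3/4 - 903*sqrt(2)*j^2/8 - 6*j^2 - 105*j/2 + 21*sqrt(2)*j + 735*sqrt(2)/4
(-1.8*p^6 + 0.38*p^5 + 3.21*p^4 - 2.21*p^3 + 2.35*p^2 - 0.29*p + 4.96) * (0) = 0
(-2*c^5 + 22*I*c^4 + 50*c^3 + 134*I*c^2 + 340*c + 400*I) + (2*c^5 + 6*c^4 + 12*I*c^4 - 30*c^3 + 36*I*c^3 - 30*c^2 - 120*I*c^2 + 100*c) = 6*c^4 + 34*I*c^4 + 20*c^3 + 36*I*c^3 - 30*c^2 + 14*I*c^2 + 440*c + 400*I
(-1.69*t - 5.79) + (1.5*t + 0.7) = -0.19*t - 5.09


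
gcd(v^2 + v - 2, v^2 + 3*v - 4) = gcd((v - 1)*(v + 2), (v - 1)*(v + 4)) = v - 1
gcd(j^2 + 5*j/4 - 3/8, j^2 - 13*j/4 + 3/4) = j - 1/4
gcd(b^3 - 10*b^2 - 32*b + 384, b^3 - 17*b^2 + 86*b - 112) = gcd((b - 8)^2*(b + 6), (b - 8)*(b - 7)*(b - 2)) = b - 8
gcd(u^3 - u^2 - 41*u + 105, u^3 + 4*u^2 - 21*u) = u^2 + 4*u - 21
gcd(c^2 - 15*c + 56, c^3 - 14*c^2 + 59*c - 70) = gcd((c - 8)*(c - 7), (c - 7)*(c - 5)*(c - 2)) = c - 7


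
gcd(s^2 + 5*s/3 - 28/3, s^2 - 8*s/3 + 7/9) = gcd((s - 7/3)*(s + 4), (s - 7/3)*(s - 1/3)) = s - 7/3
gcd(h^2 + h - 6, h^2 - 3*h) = 1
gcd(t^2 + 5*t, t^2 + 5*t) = t^2 + 5*t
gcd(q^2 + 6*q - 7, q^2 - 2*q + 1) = q - 1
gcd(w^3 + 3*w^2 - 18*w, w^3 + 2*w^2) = w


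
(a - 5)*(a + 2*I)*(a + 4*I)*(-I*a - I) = -I*a^4 + 6*a^3 + 4*I*a^3 - 24*a^2 + 13*I*a^2 - 30*a - 32*I*a - 40*I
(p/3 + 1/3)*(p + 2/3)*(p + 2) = p^3/3 + 11*p^2/9 + 4*p/3 + 4/9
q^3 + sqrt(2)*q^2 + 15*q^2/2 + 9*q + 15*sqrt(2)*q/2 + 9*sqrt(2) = (q + 3/2)*(q + 6)*(q + sqrt(2))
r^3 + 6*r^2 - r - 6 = (r - 1)*(r + 1)*(r + 6)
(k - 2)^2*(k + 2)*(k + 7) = k^4 + 5*k^3 - 18*k^2 - 20*k + 56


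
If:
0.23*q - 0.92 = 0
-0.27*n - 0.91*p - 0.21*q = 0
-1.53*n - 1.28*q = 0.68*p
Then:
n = -3.38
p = 0.08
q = 4.00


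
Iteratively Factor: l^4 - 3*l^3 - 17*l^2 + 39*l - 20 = (l - 5)*(l^3 + 2*l^2 - 7*l + 4) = (l - 5)*(l + 4)*(l^2 - 2*l + 1) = (l - 5)*(l - 1)*(l + 4)*(l - 1)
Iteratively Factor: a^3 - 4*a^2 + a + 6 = (a - 2)*(a^2 - 2*a - 3) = (a - 2)*(a + 1)*(a - 3)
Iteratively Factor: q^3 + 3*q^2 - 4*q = (q - 1)*(q^2 + 4*q) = (q - 1)*(q + 4)*(q)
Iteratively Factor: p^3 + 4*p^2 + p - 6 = (p + 2)*(p^2 + 2*p - 3) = (p + 2)*(p + 3)*(p - 1)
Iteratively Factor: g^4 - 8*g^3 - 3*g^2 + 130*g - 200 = (g - 5)*(g^3 - 3*g^2 - 18*g + 40) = (g - 5)*(g + 4)*(g^2 - 7*g + 10) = (g - 5)*(g - 2)*(g + 4)*(g - 5)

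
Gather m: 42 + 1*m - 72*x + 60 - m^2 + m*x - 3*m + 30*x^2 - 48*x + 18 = -m^2 + m*(x - 2) + 30*x^2 - 120*x + 120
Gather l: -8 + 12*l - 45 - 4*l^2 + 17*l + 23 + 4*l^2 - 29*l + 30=0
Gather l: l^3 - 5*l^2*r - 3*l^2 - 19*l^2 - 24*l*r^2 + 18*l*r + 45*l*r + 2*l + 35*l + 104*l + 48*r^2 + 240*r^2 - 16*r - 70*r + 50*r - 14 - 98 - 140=l^3 + l^2*(-5*r - 22) + l*(-24*r^2 + 63*r + 141) + 288*r^2 - 36*r - 252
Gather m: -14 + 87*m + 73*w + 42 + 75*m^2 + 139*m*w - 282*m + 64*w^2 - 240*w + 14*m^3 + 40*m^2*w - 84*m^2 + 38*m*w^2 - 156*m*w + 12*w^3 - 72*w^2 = 14*m^3 + m^2*(40*w - 9) + m*(38*w^2 - 17*w - 195) + 12*w^3 - 8*w^2 - 167*w + 28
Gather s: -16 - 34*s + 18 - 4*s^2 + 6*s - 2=-4*s^2 - 28*s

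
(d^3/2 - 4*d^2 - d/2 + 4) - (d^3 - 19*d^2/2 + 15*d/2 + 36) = -d^3/2 + 11*d^2/2 - 8*d - 32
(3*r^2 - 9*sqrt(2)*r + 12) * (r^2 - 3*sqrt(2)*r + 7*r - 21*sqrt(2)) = 3*r^4 - 18*sqrt(2)*r^3 + 21*r^3 - 126*sqrt(2)*r^2 + 66*r^2 - 36*sqrt(2)*r + 462*r - 252*sqrt(2)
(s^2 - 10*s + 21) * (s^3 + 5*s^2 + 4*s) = s^5 - 5*s^4 - 25*s^3 + 65*s^2 + 84*s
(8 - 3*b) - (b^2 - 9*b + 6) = -b^2 + 6*b + 2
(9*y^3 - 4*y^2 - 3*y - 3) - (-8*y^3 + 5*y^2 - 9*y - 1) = 17*y^3 - 9*y^2 + 6*y - 2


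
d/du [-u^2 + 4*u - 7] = 4 - 2*u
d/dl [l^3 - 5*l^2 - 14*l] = 3*l^2 - 10*l - 14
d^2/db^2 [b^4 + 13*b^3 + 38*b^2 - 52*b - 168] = 12*b^2 + 78*b + 76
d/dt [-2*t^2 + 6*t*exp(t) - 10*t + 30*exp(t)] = 6*t*exp(t) - 4*t + 36*exp(t) - 10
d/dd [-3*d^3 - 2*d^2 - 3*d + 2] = -9*d^2 - 4*d - 3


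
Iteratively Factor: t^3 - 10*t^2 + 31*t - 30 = (t - 5)*(t^2 - 5*t + 6) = (t - 5)*(t - 2)*(t - 3)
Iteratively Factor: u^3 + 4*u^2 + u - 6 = (u - 1)*(u^2 + 5*u + 6) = (u - 1)*(u + 3)*(u + 2)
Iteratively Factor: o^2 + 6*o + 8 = (o + 2)*(o + 4)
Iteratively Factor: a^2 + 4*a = (a + 4)*(a)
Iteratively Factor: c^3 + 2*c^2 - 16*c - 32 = (c - 4)*(c^2 + 6*c + 8) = (c - 4)*(c + 2)*(c + 4)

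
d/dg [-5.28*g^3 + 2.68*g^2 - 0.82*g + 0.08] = -15.84*g^2 + 5.36*g - 0.82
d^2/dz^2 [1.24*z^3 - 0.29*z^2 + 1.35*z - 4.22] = 7.44*z - 0.58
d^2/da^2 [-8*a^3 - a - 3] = -48*a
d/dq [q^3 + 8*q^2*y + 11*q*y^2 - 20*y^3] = 3*q^2 + 16*q*y + 11*y^2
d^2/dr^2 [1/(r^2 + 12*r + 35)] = 2*(-r^2 - 12*r + 4*(r + 6)^2 - 35)/(r^2 + 12*r + 35)^3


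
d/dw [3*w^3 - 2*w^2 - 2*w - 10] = 9*w^2 - 4*w - 2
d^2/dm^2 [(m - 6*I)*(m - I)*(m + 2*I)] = 6*m - 10*I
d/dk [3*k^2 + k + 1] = 6*k + 1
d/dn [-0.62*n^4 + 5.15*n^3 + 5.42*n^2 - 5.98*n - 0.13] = -2.48*n^3 + 15.45*n^2 + 10.84*n - 5.98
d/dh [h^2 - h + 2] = 2*h - 1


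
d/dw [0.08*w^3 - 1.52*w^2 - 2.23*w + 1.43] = 0.24*w^2 - 3.04*w - 2.23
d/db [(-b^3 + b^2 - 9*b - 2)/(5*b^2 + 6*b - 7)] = (-5*b^4 - 12*b^3 + 72*b^2 + 6*b + 75)/(25*b^4 + 60*b^3 - 34*b^2 - 84*b + 49)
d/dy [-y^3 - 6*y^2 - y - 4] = -3*y^2 - 12*y - 1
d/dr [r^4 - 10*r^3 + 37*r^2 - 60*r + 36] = 4*r^3 - 30*r^2 + 74*r - 60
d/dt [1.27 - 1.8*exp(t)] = -1.8*exp(t)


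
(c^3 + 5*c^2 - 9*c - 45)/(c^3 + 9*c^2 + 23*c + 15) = (c - 3)/(c + 1)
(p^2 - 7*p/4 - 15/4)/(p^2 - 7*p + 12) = (p + 5/4)/(p - 4)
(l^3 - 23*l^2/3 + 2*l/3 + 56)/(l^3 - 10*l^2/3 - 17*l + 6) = (3*l^2 - 5*l - 28)/(3*l^2 + 8*l - 3)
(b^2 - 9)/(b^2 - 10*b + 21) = (b + 3)/(b - 7)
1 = 1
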